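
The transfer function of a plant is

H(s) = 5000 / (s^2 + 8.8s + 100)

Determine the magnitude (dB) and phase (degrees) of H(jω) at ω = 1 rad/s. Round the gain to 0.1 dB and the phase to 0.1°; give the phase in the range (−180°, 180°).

At s = jω = j1:
quadratic: (j1)² + 8.8·j1 + 100 = 99 + j8.8 → |·| ≈ 99.39, ∠ ≈ 5.08°
|H| = 5000 / 99.39 ≈ 50.307
Gain = 20 log₁₀(50.307) ≈ 34.03 dB
∠H = 0.00° − 5.08° = -5.08°

34.0 dB, -5.1°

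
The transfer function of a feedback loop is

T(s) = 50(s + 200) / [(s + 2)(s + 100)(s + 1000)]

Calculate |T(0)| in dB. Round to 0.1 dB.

T(0) = 50·200 / (2·100·1000) = 0.05
20 log₁₀(0.05) ≈ -26.02 dB

-26.0 dB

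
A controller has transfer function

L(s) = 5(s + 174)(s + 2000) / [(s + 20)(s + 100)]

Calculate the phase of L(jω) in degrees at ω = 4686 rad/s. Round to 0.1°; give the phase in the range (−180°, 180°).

-23.8°

At s = jω = j4686:
zero (s+174): 174 + j4686 → |·| = √(174²+4686²) = √21988872 ≈ 4689.2, ∠ = arctan(4686/174) ≈ 87.87°
zero (s+2000): 2000 + j4686 → |·| = √(2000²+4686²) = √25958596 ≈ 5095, ∠ = arctan(4686/2000) ≈ 66.89°
pole (s+20): 20 + j4686 → |·| = √(20²+4686²) = √21958996 ≈ 4686, ∠ = arctan(4686/20) ≈ 89.76°
pole (s+100): 100 + j4686 → |·| = √(100²+4686²) = √21968596 ≈ 4687.1, ∠ = arctan(4686/100) ≈ 88.78°
∠L = 154.76° − 178.54° = -23.78°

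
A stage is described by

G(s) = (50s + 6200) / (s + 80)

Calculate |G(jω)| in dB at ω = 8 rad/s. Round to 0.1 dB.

Substitute s = j8:
Numerator: 50(j8) + 6200 = 6200 + j400
Denominator: (j8) + 80 = 80 + j8
|N| = √(6200² + 400²) ≈ 6212.9, ∠N ≈ 3.69°
|D| = √(80² + 8²) ≈ 80.399, ∠D ≈ 5.71°
|G| = 6212.9 / 80.399 ≈ 77.276
Gain = 20 log₁₀(77.276) ≈ 37.76 dB

37.8 dB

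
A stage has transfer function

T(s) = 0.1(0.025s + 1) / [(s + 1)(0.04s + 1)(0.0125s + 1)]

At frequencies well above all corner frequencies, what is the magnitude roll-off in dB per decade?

-40 dB/decade

Each pole contributes −20 dB/decade at high frequency; each zero contributes +20 dB/decade.
Net: 1 zero(s) − 3 pole(s) → -40 dB/decade.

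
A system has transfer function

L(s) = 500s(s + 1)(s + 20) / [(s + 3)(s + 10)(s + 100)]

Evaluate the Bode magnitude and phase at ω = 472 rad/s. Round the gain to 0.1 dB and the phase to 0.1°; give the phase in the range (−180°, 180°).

53.8 dB, 11.0°

At s = jω = j472:
zero (s+1): 1 + j472 → |·| = √(1²+472²) = √222785 ≈ 472, ∠ = arctan(472/1) ≈ 89.88°
zero (s+20): 20 + j472 → |·| = √(20²+472²) = √223184 ≈ 472.42, ∠ = arctan(472/20) ≈ 87.57°
zero at origin: s = j472 → |·| = 472, ∠ = 90.00°
pole (s+3): 3 + j472 → |·| = √(3²+472²) = √222793 ≈ 472.01, ∠ = arctan(472/3) ≈ 89.64°
pole (s+10): 10 + j472 → |·| = √(10²+472²) = √222884 ≈ 472.11, ∠ = arctan(472/10) ≈ 88.79°
pole (s+100): 100 + j472 → |·| = √(100²+472²) = √232784 ≈ 482.48, ∠ = arctan(472/100) ≈ 78.04°
|L| = 500 · 1.0525e+08 / 1.0752e+08 ≈ 489.44
Gain = 20 log₁₀(489.44) ≈ 53.79 dB
∠L = 267.45° − 256.47° = 10.98°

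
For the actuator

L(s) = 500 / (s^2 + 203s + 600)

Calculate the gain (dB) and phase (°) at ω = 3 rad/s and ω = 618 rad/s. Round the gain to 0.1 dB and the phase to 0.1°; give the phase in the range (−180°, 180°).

ω = 3: -4.6 dB, -45.9°; ω = 618: -58.1 dB, -161.8°

Substitute s = j3:
Numerator: 500 = 500 + j0
Denominator: (j3)^2 + 203(j3) + 600 = 591 + j609
|N| = √(500² + 0²) ≈ 500, ∠N ≈ 0.00°
|D| = √(591² + 609²) ≈ 848.62, ∠D ≈ 45.86°
|L| = 500 / 848.62 ≈ 0.58919
Gain = 20 log₁₀(0.58919) ≈ -4.59 dB
∠L = 0.00° − 45.86° = -45.86°

Substitute s = j618:
Numerator: 500 = 500 + j0
Denominator: (j618)^2 + 203(j618) + 600 = -381324 + j125454
|N| = √(500² + 0²) ≈ 500, ∠N ≈ 0.00°
|D| = √(381324² + 125454²) ≈ 4.0143e+05, ∠D ≈ 161.79°
|L| = 500 / 4.0143e+05 ≈ 0.0012455
Gain = 20 log₁₀(0.0012455) ≈ -58.09 dB
∠L = 0.00° − 161.79° = -161.79°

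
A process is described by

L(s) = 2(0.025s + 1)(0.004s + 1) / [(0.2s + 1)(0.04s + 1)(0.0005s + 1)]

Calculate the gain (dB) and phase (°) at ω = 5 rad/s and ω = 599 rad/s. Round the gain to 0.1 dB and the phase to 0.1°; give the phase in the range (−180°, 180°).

ω = 5: 2.9 dB, -48.2°; ω = 599: -31.7 dB, -40.3°

At ω = 5 rad/s:
zero (1 + j5·0.025) = 1 + j0.125 → |·| ≈ 1.0078, ∠ ≈ 7.13°
zero (1 + j5·0.004) = 1 + j0.02 → |·| ≈ 1.0002, ∠ ≈ 1.15°
pole (1 + j5·0.2) = 1 + j1 → |·| ≈ 1.4142, ∠ ≈ 45.00°
pole (1 + j5·0.04) = 1 + j0.2 → |·| ≈ 1.0198, ∠ ≈ 11.31°
pole (1 + j5·0.0005) = 1 + j0.0025 → |·| ≈ 1, ∠ ≈ 0.14°
|L| = 2 · 1.0078 · 1.0002 / (1.4142 · 1.0198 · 1) ≈ 1.3979
Gain = 20 log₁₀(1.3979) ≈ 2.91 dB
∠L = (7.13° + 1.15°) − (45.00° + 11.31° + 0.14°) = -48.17°

At ω = 599 rad/s:
zero (1 + j599·0.025) = 1 + j14.975 → |·| ≈ 15.008, ∠ ≈ 86.18°
zero (1 + j599·0.004) = 1 + j2.396 → |·| ≈ 2.5963, ∠ ≈ 67.35°
pole (1 + j599·0.2) = 1 + j119.8 → |·| ≈ 119.8, ∠ ≈ 89.52°
pole (1 + j599·0.04) = 1 + j23.96 → |·| ≈ 23.981, ∠ ≈ 87.61°
pole (1 + j599·0.0005) = 1 + j0.2995 → |·| ≈ 1.0439, ∠ ≈ 16.67°
|L| = 2 · 15.008 · 2.5963 / (119.8 · 23.981 · 1.0439) ≈ 0.025985
Gain = 20 log₁₀(0.025985) ≈ -31.71 dB
∠L = (86.18° + 67.35°) − (89.52° + 87.61° + 16.67°) = -40.27°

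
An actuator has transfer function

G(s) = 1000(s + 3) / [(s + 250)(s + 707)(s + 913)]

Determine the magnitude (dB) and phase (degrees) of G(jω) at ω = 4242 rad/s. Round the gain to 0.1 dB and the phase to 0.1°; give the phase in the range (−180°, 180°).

-85.4 dB, -155.1°

At s = jω = j4242:
zero (s+3): 3 + j4242 → |·| = √(3²+4242²) = √17994573 ≈ 4242, ∠ = arctan(4242/3) ≈ 89.96°
pole (s+250): 250 + j4242 → |·| = √(250²+4242²) = √18057064 ≈ 4249.4, ∠ = arctan(4242/250) ≈ 86.63°
pole (s+707): 707 + j4242 → |·| = √(707²+4242²) = √18494413 ≈ 4300.5, ∠ = arctan(4242/707) ≈ 80.54°
pole (s+913): 913 + j4242 → |·| = √(913²+4242²) = √18828133 ≈ 4339.1, ∠ = arctan(4242/913) ≈ 77.85°
|G| = 1000 · 4242 / 7.9295e+10 ≈ 5.3496e-05
Gain = 20 log₁₀(5.3496e-05) ≈ -85.43 dB
∠G = 89.96° − 245.02° = -155.06°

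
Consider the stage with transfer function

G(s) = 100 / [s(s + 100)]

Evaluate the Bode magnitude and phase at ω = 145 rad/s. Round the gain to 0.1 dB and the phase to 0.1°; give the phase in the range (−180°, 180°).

At s = jω = j145:
pole (s+100): 100 + j145 → |·| = √(100²+145²) = √31025 ≈ 176.14, ∠ = arctan(145/100) ≈ 55.41°
pole at origin: |s| = 145, ∠ = 90.00° (in denominator)
|G| = 100 / 25540 ≈ 0.0039154
Gain = 20 log₁₀(0.0039154) ≈ -48.14 dB
∠G = 0.00° − 145.41° = -145.41°

-48.1 dB, -145.4°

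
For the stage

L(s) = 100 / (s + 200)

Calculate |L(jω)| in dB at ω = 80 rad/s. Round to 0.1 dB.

Substitute s = j80:
Numerator: 100 = 100 + j0
Denominator: (j80) + 200 = 200 + j80
|N| = √(100² + 0²) ≈ 100, ∠N ≈ 0.00°
|D| = √(200² + 80²) ≈ 215.41, ∠D ≈ 21.80°
|L| = 100 / 215.41 ≈ 0.46423
Gain = 20 log₁₀(0.46423) ≈ -6.67 dB

-6.7 dB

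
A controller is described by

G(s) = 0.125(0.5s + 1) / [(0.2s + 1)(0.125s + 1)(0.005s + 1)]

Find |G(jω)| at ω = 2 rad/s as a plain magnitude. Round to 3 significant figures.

0.159

At ω = 2 rad/s:
zero (1 + j2·0.5) = 1 + j1 → |·| ≈ 1.4142, ∠ ≈ 45.00°
pole (1 + j2·0.2) = 1 + j0.4 → |·| ≈ 1.077, ∠ ≈ 21.80°
pole (1 + j2·0.125) = 1 + j0.25 → |·| ≈ 1.0308, ∠ ≈ 14.04°
pole (1 + j2·0.005) = 1 + j0.01 → |·| ≈ 1, ∠ ≈ 0.57°
|G| = 0.125 · 1.4142 / (1.077 · 1.0308 · 1) ≈ 0.15923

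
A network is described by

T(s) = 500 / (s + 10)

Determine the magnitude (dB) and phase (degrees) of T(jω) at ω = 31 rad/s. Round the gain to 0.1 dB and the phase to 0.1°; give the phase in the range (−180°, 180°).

23.7 dB, -72.1°

Substitute s = j31:
Numerator: 500 = 500 + j0
Denominator: (j31) + 10 = 10 + j31
|N| = √(500² + 0²) ≈ 500, ∠N ≈ 0.00°
|D| = √(10² + 31²) ≈ 32.573, ∠D ≈ 72.12°
|T| = 500 / 32.573 ≈ 15.35
Gain = 20 log₁₀(15.35) ≈ 23.72 dB
∠T = 0.00° − 72.12° = -72.12°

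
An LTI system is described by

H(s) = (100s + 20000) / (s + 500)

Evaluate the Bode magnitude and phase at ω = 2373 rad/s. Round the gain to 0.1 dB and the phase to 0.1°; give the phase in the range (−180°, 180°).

39.8 dB, 7.1°

Substitute s = j2373:
Numerator: 100(j2373) + 20000 = 20000 + j237300
Denominator: (j2373) + 500 = 500 + j2373
|N| = √(20000² + 237300²) ≈ 2.3814e+05, ∠N ≈ 85.18°
|D| = √(500² + 2373²) ≈ 2425.1, ∠D ≈ 78.10°
|H| = 2.3814e+05 / 2425.1 ≈ 98.198
Gain = 20 log₁₀(98.198) ≈ 39.84 dB
∠H = 85.18° − 78.10° = 7.08°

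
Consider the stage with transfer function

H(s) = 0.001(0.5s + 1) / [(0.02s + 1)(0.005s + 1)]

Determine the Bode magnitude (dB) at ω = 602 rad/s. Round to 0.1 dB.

-42.1 dB

At ω = 602 rad/s:
zero (1 + j602·0.5) = 1 + j301 → |·| ≈ 301, ∠ ≈ 89.81°
pole (1 + j602·0.02) = 1 + j12.04 → |·| ≈ 12.081, ∠ ≈ 85.25°
pole (1 + j602·0.005) = 1 + j3.01 → |·| ≈ 3.1718, ∠ ≈ 71.62°
|H| = 0.001 · 301 / (12.081 · 3.1718) ≈ 0.0078552
Gain = 20 log₁₀(0.0078552) ≈ -42.10 dB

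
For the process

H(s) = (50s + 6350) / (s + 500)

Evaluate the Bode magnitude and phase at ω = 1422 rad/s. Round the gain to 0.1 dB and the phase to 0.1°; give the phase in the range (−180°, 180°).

33.5 dB, 14.3°

Substitute s = j1422:
Numerator: 50(j1422) + 6350 = 6350 + j71100
Denominator: (j1422) + 500 = 500 + j1422
|N| = √(6350² + 71100²) ≈ 71383, ∠N ≈ 84.90°
|D| = √(500² + 1422²) ≈ 1507.3, ∠D ≈ 70.63°
|H| = 71383 / 1507.3 ≈ 47.358
Gain = 20 log₁₀(47.358) ≈ 33.51 dB
∠H = 84.90° − 70.63° = 14.27°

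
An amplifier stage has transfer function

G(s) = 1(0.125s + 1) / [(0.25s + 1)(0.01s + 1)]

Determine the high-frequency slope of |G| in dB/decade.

Each pole contributes −20 dB/decade at high frequency; each zero contributes +20 dB/decade.
Net: 1 zero(s) − 2 pole(s) → -20 dB/decade.

-20 dB/decade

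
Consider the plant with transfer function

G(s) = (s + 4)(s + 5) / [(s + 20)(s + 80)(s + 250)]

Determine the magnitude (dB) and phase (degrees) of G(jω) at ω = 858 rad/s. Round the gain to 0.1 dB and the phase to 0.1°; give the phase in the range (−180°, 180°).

-59.1 dB, -67.7°

At s = jω = j858:
zero (s+4): 4 + j858 → |·| = √(4²+858²) = √736180 ≈ 858.01, ∠ = arctan(858/4) ≈ 89.73°
zero (s+5): 5 + j858 → |·| = √(5²+858²) = √736189 ≈ 858.01, ∠ = arctan(858/5) ≈ 89.67°
pole (s+20): 20 + j858 → |·| = √(20²+858²) = √736564 ≈ 858.23, ∠ = arctan(858/20) ≈ 88.66°
pole (s+80): 80 + j858 → |·| = √(80²+858²) = √742564 ≈ 861.72, ∠ = arctan(858/80) ≈ 84.67°
pole (s+250): 250 + j858 → |·| = √(250²+858²) = √798664 ≈ 893.68, ∠ = arctan(858/250) ≈ 73.76°
|G| = 1 · 7.3618e+05 / 6.6092e+08 ≈ 0.0011139
Gain = 20 log₁₀(0.0011139) ≈ -59.06 dB
∠G = 179.40° − 247.09° = -67.69°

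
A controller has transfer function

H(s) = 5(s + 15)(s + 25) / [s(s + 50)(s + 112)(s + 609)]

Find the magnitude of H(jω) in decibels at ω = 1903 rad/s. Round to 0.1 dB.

At s = jω = j1903:
zero (s+15): 15 + j1903 → |·| = √(15²+1903²) = √3621634 ≈ 1903.1, ∠ = arctan(1903/15) ≈ 89.55°
zero (s+25): 25 + j1903 → |·| = √(25²+1903²) = √3622034 ≈ 1903.2, ∠ = arctan(1903/25) ≈ 89.25°
pole (s+50): 50 + j1903 → |·| = √(50²+1903²) = √3623909 ≈ 1903.7, ∠ = arctan(1903/50) ≈ 88.49°
pole (s+112): 112 + j1903 → |·| = √(112²+1903²) = √3633953 ≈ 1906.3, ∠ = arctan(1903/112) ≈ 86.63°
pole (s+609): 609 + j1903 → |·| = √(609²+1903²) = √3992290 ≈ 1998.1, ∠ = arctan(1903/609) ≈ 72.25°
pole at origin: |s| = 1903, ∠ = 90.00° (in denominator)
|H| = 5 · 3.622e+06 / 1.3799e+13 ≈ 1.3124e-06
Gain = 20 log₁₀(1.3124e-06) ≈ -117.64 dB

-117.6 dB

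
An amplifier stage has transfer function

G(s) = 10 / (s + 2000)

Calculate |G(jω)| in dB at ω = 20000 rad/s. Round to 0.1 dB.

Substitute s = j20000:
Numerator: 10 = 10 + j0
Denominator: (j20000) + 2000 = 2000 + j20000
|N| = √(10² + 0²) ≈ 10, ∠N ≈ 0.00°
|D| = √(2000² + 20000²) ≈ 20100, ∠D ≈ 84.29°
|G| = 10 / 20100 ≈ 0.00049751
Gain = 20 log₁₀(0.00049751) ≈ -66.06 dB

-66.1 dB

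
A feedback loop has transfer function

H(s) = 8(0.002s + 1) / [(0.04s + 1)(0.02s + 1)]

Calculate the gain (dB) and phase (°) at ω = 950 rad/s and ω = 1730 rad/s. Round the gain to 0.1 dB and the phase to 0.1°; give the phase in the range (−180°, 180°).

ω = 950: -32.5 dB, -113.2°; ω = 1730: -38.4 dB, -103.6°

At ω = 950 rad/s:
zero (1 + j950·0.002) = 1 + j1.9 → |·| ≈ 2.1471, ∠ ≈ 62.24°
pole (1 + j950·0.04) = 1 + j38 → |·| ≈ 38.013, ∠ ≈ 88.49°
pole (1 + j950·0.02) = 1 + j19 → |·| ≈ 19.026, ∠ ≈ 86.99°
|H| = 8 · 2.1471 / (38.013 · 19.026) ≈ 0.02375
Gain = 20 log₁₀(0.02375) ≈ -32.49 dB
∠H = (62.24°) − (88.49° + 86.99°) = -113.24°

At ω = 1730 rad/s:
zero (1 + j1730·0.002) = 1 + j3.46 → |·| ≈ 3.6016, ∠ ≈ 73.88°
pole (1 + j1730·0.04) = 1 + j69.2 → |·| ≈ 69.207, ∠ ≈ 89.17°
pole (1 + j1730·0.02) = 1 + j34.6 → |·| ≈ 34.614, ∠ ≈ 88.34°
|H| = 8 · 3.6016 / (69.207 · 34.614) ≈ 0.012028
Gain = 20 log₁₀(0.012028) ≈ -38.40 dB
∠H = (73.88°) − (89.17° + 88.34°) = -103.63°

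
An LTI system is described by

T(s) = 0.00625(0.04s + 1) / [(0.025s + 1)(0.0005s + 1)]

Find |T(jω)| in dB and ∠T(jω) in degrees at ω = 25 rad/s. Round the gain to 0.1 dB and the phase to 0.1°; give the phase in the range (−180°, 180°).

At ω = 25 rad/s:
zero (1 + j25·0.04) = 1 + j1 → |·| ≈ 1.4142, ∠ ≈ 45.00°
pole (1 + j25·0.025) = 1 + j0.625 → |·| ≈ 1.1792, ∠ ≈ 32.01°
pole (1 + j25·0.0005) = 1 + j0.0125 → |·| ≈ 1.0001, ∠ ≈ 0.72°
|T| = 0.00625 · 1.4142 / (1.1792 · 1.0001) ≈ 0.0074948
Gain = 20 log₁₀(0.0074948) ≈ -42.50 dB
∠T = (45.00°) − (32.01° + 0.72°) = 12.27°

-42.5 dB, 12.3°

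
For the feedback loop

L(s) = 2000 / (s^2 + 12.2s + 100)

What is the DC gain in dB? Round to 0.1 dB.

L(0) = 2000 / 100 = 20
20 log₁₀(20) ≈ 26.02 dB

26.0 dB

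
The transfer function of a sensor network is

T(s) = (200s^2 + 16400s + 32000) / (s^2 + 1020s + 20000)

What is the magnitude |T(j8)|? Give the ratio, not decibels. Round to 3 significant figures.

6.16

Substitute s = j8:
Numerator: 200(j8)^2 + 16400(j8) + 32000 = 19200 + j131200
Denominator: (j8)^2 + 1020(j8) + 20000 = 19936 + j8160
|N| = √(19200² + 131200²) ≈ 1.326e+05, ∠N ≈ 81.67°
|D| = √(19936² + 8160²) ≈ 21541, ∠D ≈ 22.26°
|T| = 1.326e+05 / 21541 ≈ 6.1557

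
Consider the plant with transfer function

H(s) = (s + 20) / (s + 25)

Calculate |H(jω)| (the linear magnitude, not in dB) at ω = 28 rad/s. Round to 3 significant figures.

Substitute s = j28:
Numerator: (j28) + 20 = 20 + j28
Denominator: (j28) + 25 = 25 + j28
|N| = √(20² + 28²) ≈ 34.409, ∠N ≈ 54.46°
|D| = √(25² + 28²) ≈ 37.537, ∠D ≈ 48.24°
|H| = 34.409 / 37.537 ≈ 0.91667

0.917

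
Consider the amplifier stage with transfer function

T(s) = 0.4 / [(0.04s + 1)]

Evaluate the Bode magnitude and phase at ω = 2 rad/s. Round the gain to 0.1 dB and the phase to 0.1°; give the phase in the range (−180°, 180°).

-8.0 dB, -4.6°

At ω = 2 rad/s:
pole (1 + j2·0.04) = 1 + j0.08 → |·| ≈ 1.0032, ∠ ≈ 4.57°
|T| = 0.4 · 1 / (1.0032) ≈ 0.39872
Gain = 20 log₁₀(0.39872) ≈ -7.99 dB
∠T = (0°) − (4.57°) = -4.57°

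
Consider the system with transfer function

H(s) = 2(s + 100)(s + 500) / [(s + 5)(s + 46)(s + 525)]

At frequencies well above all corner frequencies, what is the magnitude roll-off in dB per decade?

-20 dB/decade

Each pole contributes −20 dB/decade at high frequency; each zero contributes +20 dB/decade.
Net: 2 zero(s) − 3 pole(s) → -20 dB/decade.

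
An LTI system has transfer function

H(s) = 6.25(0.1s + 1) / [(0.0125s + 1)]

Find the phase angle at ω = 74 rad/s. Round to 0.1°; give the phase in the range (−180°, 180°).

39.5°

At ω = 74 rad/s:
zero (1 + j74·0.1) = 1 + j7.4 → |·| ≈ 7.4673, ∠ ≈ 82.30°
pole (1 + j74·0.0125) = 1 + j0.925 → |·| ≈ 1.3622, ∠ ≈ 42.77°
∠H = (82.30°) − (42.77°) = 39.53°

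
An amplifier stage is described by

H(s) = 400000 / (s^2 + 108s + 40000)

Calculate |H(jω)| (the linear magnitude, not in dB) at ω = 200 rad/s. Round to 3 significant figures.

At s = jω = j200:
quadratic: (j200)² + 108·j200 + 40000 = 0 + j21600 → |·| ≈ 21600, ∠ ≈ 90.00°
|H| = 400000 / 21600 ≈ 18.519

18.5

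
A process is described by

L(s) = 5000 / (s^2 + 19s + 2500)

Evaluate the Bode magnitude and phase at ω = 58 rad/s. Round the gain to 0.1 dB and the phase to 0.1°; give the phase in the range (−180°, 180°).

11.1 dB, -128.1°

At s = jω = j58:
quadratic: (j58)² + 19·j58 + 2500 = -864 + j1102 → |·| ≈ 1400.3, ∠ ≈ 128.10°
|L| = 5000 / 1400.3 ≈ 3.5707
Gain = 20 log₁₀(3.5707) ≈ 11.06 dB
∠L = 0.00° − 128.10° = -128.10°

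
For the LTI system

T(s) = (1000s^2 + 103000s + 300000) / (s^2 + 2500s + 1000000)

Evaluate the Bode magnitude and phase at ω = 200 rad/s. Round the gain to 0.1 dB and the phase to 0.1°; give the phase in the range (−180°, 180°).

32.3 dB, 125.1°

Substitute s = j200:
Numerator: 1000(j200)^2 + 103000(j200) + 300000 = -39700000 + j20600000
Denominator: (j200)^2 + 2500(j200) + 1000000 = 960000 + j500000
|N| = √(39700000² + 20600000²) ≈ 4.4726e+07, ∠N ≈ 152.58°
|D| = √(960000² + 500000²) ≈ 1.0824e+06, ∠D ≈ 27.51°
|T| = 4.4726e+07 / 1.0824e+06 ≈ 41.321
Gain = 20 log₁₀(41.321) ≈ 32.32 dB
∠T = 152.58° − 27.51° = 125.07°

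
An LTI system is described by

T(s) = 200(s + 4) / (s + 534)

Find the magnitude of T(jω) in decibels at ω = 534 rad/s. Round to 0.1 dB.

At s = jω = j534:
zero (s+4): 4 + j534 → |·| = √(4²+534²) = √285172 ≈ 534.01, ∠ = arctan(534/4) ≈ 89.57°
pole (s+534): 534 + j534 → |·| = √(534²+534²) = √570312 ≈ 755.19, ∠ = arctan(534/534) ≈ 45.00°
|T| = 200 · 534.01 / 755.19 ≈ 141.42
Gain = 20 log₁₀(141.42) ≈ 43.01 dB

43.0 dB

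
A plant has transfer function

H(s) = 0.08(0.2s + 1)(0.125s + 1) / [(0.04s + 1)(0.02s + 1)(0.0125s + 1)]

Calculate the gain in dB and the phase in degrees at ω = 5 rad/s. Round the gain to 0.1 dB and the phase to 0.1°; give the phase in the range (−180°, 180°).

At ω = 5 rad/s:
zero (1 + j5·0.2) = 1 + j1 → |·| ≈ 1.4142, ∠ ≈ 45.00°
zero (1 + j5·0.125) = 1 + j0.625 → |·| ≈ 1.1792, ∠ ≈ 32.01°
pole (1 + j5·0.04) = 1 + j0.2 → |·| ≈ 1.0198, ∠ ≈ 11.31°
pole (1 + j5·0.02) = 1 + j0.1 → |·| ≈ 1.005, ∠ ≈ 5.71°
pole (1 + j5·0.0125) = 1 + j0.0625 → |·| ≈ 1.002, ∠ ≈ 3.58°
|H| = 0.08 · 1.4142 · 1.1792 / (1.0198 · 1.005 · 1.002) ≈ 0.12991
Gain = 20 log₁₀(0.12991) ≈ -17.73 dB
∠H = (45.00° + 32.01°) − (11.31° + 5.71° + 3.58°) = 56.41°

-17.7 dB, 56.4°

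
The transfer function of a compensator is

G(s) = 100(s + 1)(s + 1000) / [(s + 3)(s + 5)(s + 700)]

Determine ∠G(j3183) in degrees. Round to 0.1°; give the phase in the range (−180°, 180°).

At s = jω = j3183:
zero (s+1): 1 + j3183 → |·| = √(1²+3183²) = √10131490 ≈ 3183, ∠ = arctan(3183/1) ≈ 89.98°
zero (s+1000): 1000 + j3183 → |·| = √(1000²+3183²) = √11131489 ≈ 3336.4, ∠ = arctan(3183/1000) ≈ 72.56°
pole (s+3): 3 + j3183 → |·| = √(3²+3183²) = √10131498 ≈ 3183, ∠ = arctan(3183/3) ≈ 89.95°
pole (s+5): 5 + j3183 → |·| = √(5²+3183²) = √10131514 ≈ 3183, ∠ = arctan(3183/5) ≈ 89.91°
pole (s+700): 700 + j3183 → |·| = √(700²+3183²) = √10621489 ≈ 3259.1, ∠ = arctan(3183/700) ≈ 77.60°
∠G = 162.54° − 257.46° = -94.92°

-94.9°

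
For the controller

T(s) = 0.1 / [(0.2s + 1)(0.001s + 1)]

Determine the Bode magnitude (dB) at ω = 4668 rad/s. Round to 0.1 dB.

-93.0 dB

At ω = 4668 rad/s:
pole (1 + j4668·0.2) = 1 + j933.6 → |·| ≈ 933.6, ∠ ≈ 89.94°
pole (1 + j4668·0.001) = 1 + j4.668 → |·| ≈ 4.7739, ∠ ≈ 77.91°
|T| = 0.1 · 1 / (933.6 · 4.7739) ≈ 2.2437e-05
Gain = 20 log₁₀(2.2437e-05) ≈ -92.98 dB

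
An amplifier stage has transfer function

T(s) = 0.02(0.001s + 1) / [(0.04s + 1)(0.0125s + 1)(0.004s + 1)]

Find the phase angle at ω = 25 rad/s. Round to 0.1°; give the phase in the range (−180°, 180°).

At ω = 25 rad/s:
zero (1 + j25·0.001) = 1 + j0.025 → |·| ≈ 1.0003, ∠ ≈ 1.43°
pole (1 + j25·0.04) = 1 + j1 → |·| ≈ 1.4142, ∠ ≈ 45.00°
pole (1 + j25·0.0125) = 1 + j0.3125 → |·| ≈ 1.0477, ∠ ≈ 17.35°
pole (1 + j25·0.004) = 1 + j0.1 → |·| ≈ 1.005, ∠ ≈ 5.71°
∠T = (1.43°) − (45.00° + 17.35° + 5.71°) = -66.63°

-66.6°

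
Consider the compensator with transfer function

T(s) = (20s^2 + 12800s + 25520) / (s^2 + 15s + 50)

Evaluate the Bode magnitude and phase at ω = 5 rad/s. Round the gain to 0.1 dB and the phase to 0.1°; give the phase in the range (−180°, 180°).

58.8 dB, -2.9°

Substitute s = j5:
Numerator: 20(j5)^2 + 12800(j5) + 25520 = 25020 + j64000
Denominator: (j5)^2 + 15(j5) + 50 = 25 + j75
|N| = √(25020² + 64000²) ≈ 68717, ∠N ≈ 68.65°
|D| = √(25² + 75²) ≈ 79.057, ∠D ≈ 71.57°
|T| = 68717 / 79.057 ≈ 869.21
Gain = 20 log₁₀(869.21) ≈ 58.78 dB
∠T = 68.65° − 71.57° = -2.92°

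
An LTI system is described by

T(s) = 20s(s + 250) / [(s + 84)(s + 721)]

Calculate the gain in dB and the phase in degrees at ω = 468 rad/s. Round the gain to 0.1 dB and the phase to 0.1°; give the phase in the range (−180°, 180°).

At s = jω = j468:
zero (s+250): 250 + j468 → |·| = √(250²+468²) = √281524 ≈ 530.59, ∠ = arctan(468/250) ≈ 61.89°
zero at origin: s = j468 → |·| = 468, ∠ = 90.00°
pole (s+84): 84 + j468 → |·| = √(84²+468²) = √226080 ≈ 475.48, ∠ = arctan(468/84) ≈ 79.82°
pole (s+721): 721 + j468 → |·| = √(721²+468²) = √738865 ≈ 859.57, ∠ = arctan(468/721) ≈ 32.99°
|T| = 20 · 2.4832e+05 / 4.0871e+05 ≈ 12.151
Gain = 20 log₁₀(12.151) ≈ 21.69 dB
∠T = 151.89° − 112.81° = 39.08°

21.7 dB, 39.1°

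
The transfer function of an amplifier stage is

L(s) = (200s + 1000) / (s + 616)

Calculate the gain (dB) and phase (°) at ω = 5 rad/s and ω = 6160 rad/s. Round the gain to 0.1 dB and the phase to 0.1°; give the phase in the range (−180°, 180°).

ω = 5: 7.2 dB, 44.5°; ω = 6160: 46.0 dB, 5.7°

Substitute s = j5:
Numerator: 200(j5) + 1000 = 1000 + j1000
Denominator: (j5) + 616 = 616 + j5
|N| = √(1000² + 1000²) ≈ 1414.2, ∠N ≈ 45.00°
|D| = √(616² + 5²) ≈ 616.02, ∠D ≈ 0.47°
|L| = 1414.2 / 616.02 ≈ 2.2957
Gain = 20 log₁₀(2.2957) ≈ 7.22 dB
∠L = 45.00° − 0.47° = 44.53°

Substitute s = j6160:
Numerator: 200(j6160) + 1000 = 1000 + j1232000
Denominator: (j6160) + 616 = 616 + j6160
|N| = √(1000² + 1232000²) ≈ 1.232e+06, ∠N ≈ 89.95°
|D| = √(616² + 6160²) ≈ 6190.7, ∠D ≈ 84.29°
|L| = 1.232e+06 / 6190.7 ≈ 199.01
Gain = 20 log₁₀(199.01) ≈ 45.98 dB
∠L = 89.95° − 84.29° = 5.66°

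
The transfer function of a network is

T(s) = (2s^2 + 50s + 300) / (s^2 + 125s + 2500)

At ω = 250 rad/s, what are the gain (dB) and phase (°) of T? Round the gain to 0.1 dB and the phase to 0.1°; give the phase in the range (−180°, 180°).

5.4 dB, 21.8°

Substitute s = j250:
Numerator: 2(j250)^2 + 50(j250) + 300 = -124700 + j12500
Denominator: (j250)^2 + 125(j250) + 2500 = -60000 + j31250
|N| = √(124700² + 12500²) ≈ 1.2532e+05, ∠N ≈ 174.28°
|D| = √(60000² + 31250²) ≈ 67650, ∠D ≈ 152.49°
|T| = 1.2532e+05 / 67650 ≈ 1.8525
Gain = 20 log₁₀(1.8525) ≈ 5.36 dB
∠T = 174.28° − 152.49° = 21.79°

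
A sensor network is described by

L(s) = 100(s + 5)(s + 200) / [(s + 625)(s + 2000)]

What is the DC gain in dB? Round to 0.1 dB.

-21.9 dB

L(0) = 100·5·200 / (625·2000) = 0.08
20 log₁₀(0.08) ≈ -21.94 dB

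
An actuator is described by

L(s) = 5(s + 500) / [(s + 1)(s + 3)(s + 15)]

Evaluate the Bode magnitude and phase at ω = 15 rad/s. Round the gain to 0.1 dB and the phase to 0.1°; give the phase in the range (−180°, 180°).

-5.8 dB, 151.8°

At s = jω = j15:
zero (s+500): 500 + j15 → |·| = √(500²+15²) = √250225 ≈ 500.22, ∠ = arctan(15/500) ≈ 1.72°
pole (s+1): 1 + j15 → |·| = √(1²+15²) = √226 ≈ 15.033, ∠ = arctan(15/1) ≈ 86.19°
pole (s+3): 3 + j15 → |·| = √(3²+15²) = √234 ≈ 15.297, ∠ = arctan(15/3) ≈ 78.69°
pole (s+15): 15 + j15 → |·| = √(15²+15²) = √450 ≈ 21.213, ∠ = arctan(15/15) ≈ 45.00°
|L| = 5 · 500.22 / 4878.1 ≈ 0.51272
Gain = 20 log₁₀(0.51272) ≈ -5.80 dB
∠L = 1.72° − 209.88° = -208.16° ≡ 151.84° (principal value)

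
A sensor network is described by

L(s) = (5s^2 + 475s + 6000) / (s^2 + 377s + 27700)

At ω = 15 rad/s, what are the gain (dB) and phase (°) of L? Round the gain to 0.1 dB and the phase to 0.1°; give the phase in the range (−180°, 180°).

-10.2 dB, 44.0°

Substitute s = j15:
Numerator: 5(j15)^2 + 475(j15) + 6000 = 4875 + j7125
Denominator: (j15)^2 + 377(j15) + 27700 = 27475 + j5655
|N| = √(4875² + 7125²) ≈ 8633.1, ∠N ≈ 55.62°
|D| = √(27475² + 5655²) ≈ 28051, ∠D ≈ 11.63°
|L| = 8633.1 / 28051 ≈ 0.30776
Gain = 20 log₁₀(0.30776) ≈ -10.24 dB
∠L = 55.62° − 11.63° = 43.99°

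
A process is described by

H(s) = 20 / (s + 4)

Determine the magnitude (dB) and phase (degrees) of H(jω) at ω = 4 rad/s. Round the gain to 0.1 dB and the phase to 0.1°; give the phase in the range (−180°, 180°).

Substitute s = j4:
Numerator: 20 = 20 + j0
Denominator: (j4) + 4 = 4 + j4
|N| = √(20² + 0²) ≈ 20, ∠N ≈ 0.00°
|D| = √(4² + 4²) ≈ 5.6569, ∠D ≈ 45.00°
|H| = 20 / 5.6569 ≈ 3.5355
Gain = 20 log₁₀(3.5355) ≈ 10.97 dB
∠H = 0.00° − 45.00° = -45.00°

11.0 dB, -45.0°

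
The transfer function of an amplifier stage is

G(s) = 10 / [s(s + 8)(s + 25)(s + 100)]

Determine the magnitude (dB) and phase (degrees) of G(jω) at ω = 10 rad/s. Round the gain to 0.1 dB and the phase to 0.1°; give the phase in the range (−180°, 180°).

At s = jω = j10:
pole (s+8): 8 + j10 → |·| = √(8²+10²) = √164 ≈ 12.806, ∠ = arctan(10/8) ≈ 51.34°
pole (s+25): 25 + j10 → |·| = √(25²+10²) = √725 ≈ 26.926, ∠ = arctan(10/25) ≈ 21.80°
pole (s+100): 100 + j10 → |·| = √(100²+10²) = √10100 ≈ 100.5, ∠ = arctan(10/100) ≈ 5.71°
pole at origin: |s| = 10, ∠ = 90.00° (in denominator)
|G| = 10 / 3.4654e+05 ≈ 2.8857e-05
Gain = 20 log₁₀(2.8857e-05) ≈ -90.79 dB
∠G = 0.00° − 168.85° = -168.85°

-90.8 dB, -168.9°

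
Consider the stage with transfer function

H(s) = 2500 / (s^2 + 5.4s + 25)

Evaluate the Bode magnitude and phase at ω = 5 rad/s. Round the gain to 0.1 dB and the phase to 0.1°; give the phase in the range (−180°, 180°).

39.3 dB, -90.0°

At s = jω = j5:
quadratic: (j5)² + 5.4·j5 + 25 = 0 + j27 → |·| ≈ 27, ∠ ≈ 90.00°
|H| = 2500 / 27 ≈ 92.593
Gain = 20 log₁₀(92.593) ≈ 39.33 dB
∠H = 0.00° − 90.00° = -90.00°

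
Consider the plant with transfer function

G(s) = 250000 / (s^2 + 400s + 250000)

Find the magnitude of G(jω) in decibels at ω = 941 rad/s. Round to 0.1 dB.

-9.4 dB

At s = jω = j941:
quadratic: (j941)² + 400·j941 + 250000 = -635481 + j376400 → |·| ≈ 7.3859e+05, ∠ ≈ 149.36°
|G| = 250000 / 7.3859e+05 ≈ 0.33848
Gain = 20 log₁₀(0.33848) ≈ -9.41 dB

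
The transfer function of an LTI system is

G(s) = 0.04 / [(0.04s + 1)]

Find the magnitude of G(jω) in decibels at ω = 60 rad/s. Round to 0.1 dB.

At ω = 60 rad/s:
pole (1 + j60·0.04) = 1 + j2.4 → |·| ≈ 2.6, ∠ ≈ 67.38°
|G| = 0.04 · 1 / (2.6) ≈ 0.015385
Gain = 20 log₁₀(0.015385) ≈ -36.26 dB

-36.3 dB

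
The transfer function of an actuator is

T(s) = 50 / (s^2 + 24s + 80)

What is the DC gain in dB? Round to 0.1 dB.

-4.1 dB

T(0) = 50 / 80 = 0.625
20 log₁₀(0.625) ≈ -4.08 dB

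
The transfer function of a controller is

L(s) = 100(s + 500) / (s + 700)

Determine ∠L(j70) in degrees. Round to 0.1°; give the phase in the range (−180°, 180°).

At s = jω = j70:
zero (s+500): 500 + j70 → |·| = √(500²+70²) = √254900 ≈ 504.88, ∠ = arctan(70/500) ≈ 7.97°
pole (s+700): 700 + j70 → |·| = √(700²+70²) = √494900 ≈ 703.49, ∠ = arctan(70/700) ≈ 5.71°
∠L = 7.97° − 5.71° = 2.26°

2.3°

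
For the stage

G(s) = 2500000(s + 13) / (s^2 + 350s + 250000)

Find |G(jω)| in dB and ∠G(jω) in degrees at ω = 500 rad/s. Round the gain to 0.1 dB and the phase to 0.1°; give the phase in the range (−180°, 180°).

77.1 dB, -1.5°

At s = jω = j500:
zero (s+13): 13 + j500 → |·| = √(13²+500²) = √250169 ≈ 500.17, ∠ = arctan(500/13) ≈ 88.51°
quadratic: (j500)² + 350·j500 + 250000 = 0 + j175000 → |·| ≈ 1.75e+05, ∠ ≈ 90.00°
|G| = 2500000 · 500.17 / 1.75e+05 ≈ 7145.3
Gain = 20 log₁₀(7145.3) ≈ 77.08 dB
∠G = 88.51° − 90.00° = -1.49°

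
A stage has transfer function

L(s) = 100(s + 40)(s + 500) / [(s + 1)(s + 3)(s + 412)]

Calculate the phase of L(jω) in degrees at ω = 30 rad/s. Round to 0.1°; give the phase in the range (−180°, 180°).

-136.2°

At s = jω = j30:
zero (s+40): 40 + j30 → |·| = √(40²+30²) = √2500 ≈ 50, ∠ = arctan(30/40) ≈ 36.87°
zero (s+500): 500 + j30 → |·| = √(500²+30²) = √250900 ≈ 500.9, ∠ = arctan(30/500) ≈ 3.43°
pole (s+1): 1 + j30 → |·| = √(1²+30²) = √901 ≈ 30.017, ∠ = arctan(30/1) ≈ 88.09°
pole (s+3): 3 + j30 → |·| = √(3²+30²) = √909 ≈ 30.15, ∠ = arctan(30/3) ≈ 84.29°
pole (s+412): 412 + j30 → |·| = √(412²+30²) = √170644 ≈ 413.09, ∠ = arctan(30/412) ≈ 4.16°
∠L = 40.30° − 176.54° = -136.24°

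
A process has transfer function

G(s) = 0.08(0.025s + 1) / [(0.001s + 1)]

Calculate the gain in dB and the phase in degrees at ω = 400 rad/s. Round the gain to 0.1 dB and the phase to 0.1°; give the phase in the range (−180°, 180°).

At ω = 400 rad/s:
zero (1 + j400·0.025) = 1 + j10 → |·| ≈ 10.05, ∠ ≈ 84.29°
pole (1 + j400·0.001) = 1 + j0.4 → |·| ≈ 1.077, ∠ ≈ 21.80°
|G| = 0.08 · 10.05 / (1.077) ≈ 0.74652
Gain = 20 log₁₀(0.74652) ≈ -2.54 dB
∠G = (84.29°) − (21.80°) = 62.49°

-2.5 dB, 62.5°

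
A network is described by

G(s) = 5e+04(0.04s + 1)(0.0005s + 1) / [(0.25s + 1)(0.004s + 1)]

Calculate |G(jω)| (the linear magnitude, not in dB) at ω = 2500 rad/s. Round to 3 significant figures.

1.27e+03

At ω = 2500 rad/s:
zero (1 + j2500·0.04) = 1 + j100 → |·| ≈ 100, ∠ ≈ 89.43°
zero (1 + j2500·0.0005) = 1 + j1.25 → |·| ≈ 1.6008, ∠ ≈ 51.34°
pole (1 + j2500·0.25) = 1 + j625 → |·| ≈ 625, ∠ ≈ 89.91°
pole (1 + j2500·0.004) = 1 + j10 → |·| ≈ 10.05, ∠ ≈ 84.29°
|G| = 5e+04 · 100 · 1.6008 / (625 · 10.05) ≈ 1274.3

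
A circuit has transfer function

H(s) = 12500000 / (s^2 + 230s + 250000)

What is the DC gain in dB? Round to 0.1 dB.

34.0 dB

H(0) = 12500000 / 250000 = 50
20 log₁₀(50) ≈ 33.98 dB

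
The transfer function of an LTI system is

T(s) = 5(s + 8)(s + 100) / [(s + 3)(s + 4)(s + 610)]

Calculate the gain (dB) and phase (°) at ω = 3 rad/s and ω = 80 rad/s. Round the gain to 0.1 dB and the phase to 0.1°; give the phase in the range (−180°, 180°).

ω = 3: -9.6 dB, -59.9°; ω = 80: -37.7 dB, -59.5°

At s = jω = j3:
zero (s+8): 8 + j3 → |·| = √(8²+3²) = √73 ≈ 8.544, ∠ = arctan(3/8) ≈ 20.56°
zero (s+100): 100 + j3 → |·| = √(100²+3²) = √10009 ≈ 100.04, ∠ = arctan(3/100) ≈ 1.72°
pole (s+3): 3 + j3 → |·| = √(3²+3²) = √18 ≈ 4.2426, ∠ = arctan(3/3) ≈ 45.00°
pole (s+4): 4 + j3 → |·| = √(4²+3²) = √25 ≈ 5, ∠ = arctan(3/4) ≈ 36.87°
pole (s+610): 610 + j3 → |·| = √(610²+3²) = √372109 ≈ 610.01, ∠ = arctan(3/610) ≈ 0.28°
|T| = 5 · 854.74 / 12940 ≈ 0.33027
Gain = 20 log₁₀(0.33027) ≈ -9.62 dB
∠T = 22.28° − 82.15° = -59.87°

At s = jω = j80:
zero (s+8): 8 + j80 → |·| = √(8²+80²) = √6464 ≈ 80.399, ∠ = arctan(80/8) ≈ 84.29°
zero (s+100): 100 + j80 → |·| = √(100²+80²) = √16400 ≈ 128.06, ∠ = arctan(80/100) ≈ 38.66°
pole (s+3): 3 + j80 → |·| = √(3²+80²) = √6409 ≈ 80.056, ∠ = arctan(80/3) ≈ 87.85°
pole (s+4): 4 + j80 → |·| = √(4²+80²) = √6416 ≈ 80.1, ∠ = arctan(80/4) ≈ 87.14°
pole (s+610): 610 + j80 → |·| = √(610²+80²) = √378500 ≈ 615.22, ∠ = arctan(80/610) ≈ 7.47°
|T| = 5 · 10296 / 3.9451e+06 ≈ 0.013049
Gain = 20 log₁₀(0.013049) ≈ -37.69 dB
∠T = 122.95° − 182.46° = -59.51°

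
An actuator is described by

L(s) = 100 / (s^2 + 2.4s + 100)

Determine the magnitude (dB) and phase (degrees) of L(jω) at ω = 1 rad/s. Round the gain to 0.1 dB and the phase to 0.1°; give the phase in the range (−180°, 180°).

0.1 dB, -1.4°

At s = jω = j1:
quadratic: (j1)² + 2.4·j1 + 100 = 99 + j2.4 → |·| ≈ 99.029, ∠ ≈ 1.39°
|L| = 100 / 99.029 ≈ 1.0098
Gain = 20 log₁₀(1.0098) ≈ 0.08 dB
∠L = 0.00° − 1.39° = -1.39°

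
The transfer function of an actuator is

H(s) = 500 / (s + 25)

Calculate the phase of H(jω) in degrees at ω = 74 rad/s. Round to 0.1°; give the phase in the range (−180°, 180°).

Substitute s = j74:
Numerator: 500 = 500 + j0
Denominator: (j74) + 25 = 25 + j74
|N| = √(500² + 0²) ≈ 500, ∠N ≈ 0.00°
|D| = √(25² + 74²) ≈ 78.109, ∠D ≈ 71.33°
∠H = 0.00° − 71.33° = -71.33°

-71.3°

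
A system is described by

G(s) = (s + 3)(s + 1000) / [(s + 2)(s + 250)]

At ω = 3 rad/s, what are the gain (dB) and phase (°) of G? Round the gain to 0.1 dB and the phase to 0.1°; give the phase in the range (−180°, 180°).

13.5 dB, -11.8°

At s = jω = j3:
zero (s+3): 3 + j3 → |·| = √(3²+3²) = √18 ≈ 4.2426, ∠ = arctan(3/3) ≈ 45.00°
zero (s+1000): 1000 + j3 → |·| = √(1000²+3²) = √1000009 ≈ 1000, ∠ = arctan(3/1000) ≈ 0.17°
pole (s+2): 2 + j3 → |·| = √(2²+3²) = √13 ≈ 3.6056, ∠ = arctan(3/2) ≈ 56.31°
pole (s+250): 250 + j3 → |·| = √(250²+3²) = √62509 ≈ 250.02, ∠ = arctan(3/250) ≈ 0.69°
|G| = 1 · 4242.6 / 901.47 ≈ 4.7063
Gain = 20 log₁₀(4.7063) ≈ 13.45 dB
∠G = 45.17° − 57.00° = -11.83°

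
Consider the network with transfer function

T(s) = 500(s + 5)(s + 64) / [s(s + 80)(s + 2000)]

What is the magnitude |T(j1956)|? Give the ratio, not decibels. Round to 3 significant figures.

At s = jω = j1956:
zero (s+5): 5 + j1956 → |·| = √(5²+1956²) = √3825961 ≈ 1956, ∠ = arctan(1956/5) ≈ 89.85°
zero (s+64): 64 + j1956 → |·| = √(64²+1956²) = √3830032 ≈ 1957, ∠ = arctan(1956/64) ≈ 88.13°
pole (s+80): 80 + j1956 → |·| = √(80²+1956²) = √3832336 ≈ 1957.6, ∠ = arctan(1956/80) ≈ 87.66°
pole (s+2000): 2000 + j1956 → |·| = √(2000²+1956²) = √7825936 ≈ 2797.5, ∠ = arctan(1956/2000) ≈ 44.36°
pole at origin: |s| = 1956, ∠ = 90.00° (in denominator)
|T| = 500 · 3.8279e+06 / 1.0712e+10 ≈ 0.17867

0.179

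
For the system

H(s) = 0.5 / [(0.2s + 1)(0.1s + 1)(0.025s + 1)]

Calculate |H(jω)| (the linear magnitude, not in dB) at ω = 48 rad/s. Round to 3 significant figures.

0.00676

At ω = 48 rad/s:
pole (1 + j48·0.2) = 1 + j9.6 → |·| ≈ 9.6519, ∠ ≈ 84.05°
pole (1 + j48·0.1) = 1 + j4.8 → |·| ≈ 4.9031, ∠ ≈ 78.23°
pole (1 + j48·0.025) = 1 + j1.2 → |·| ≈ 1.562, ∠ ≈ 50.19°
|H| = 0.5 · 1 / (9.6519 · 4.9031 · 1.562) ≈ 0.006764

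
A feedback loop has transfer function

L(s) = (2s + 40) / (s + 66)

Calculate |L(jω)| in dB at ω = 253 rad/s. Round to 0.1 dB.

Substitute s = j253:
Numerator: 2(j253) + 40 = 40 + j506
Denominator: (j253) + 66 = 66 + j253
|N| = √(40² + 506²) ≈ 507.58, ∠N ≈ 85.48°
|D| = √(66² + 253²) ≈ 261.47, ∠D ≈ 75.38°
|L| = 507.58 / 261.47 ≈ 1.9413
Gain = 20 log₁₀(1.9413) ≈ 5.76 dB

5.8 dB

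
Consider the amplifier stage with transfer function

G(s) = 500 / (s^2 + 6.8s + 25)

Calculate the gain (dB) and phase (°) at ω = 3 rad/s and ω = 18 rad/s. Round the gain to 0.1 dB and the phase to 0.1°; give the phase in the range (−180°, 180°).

ω = 3: 25.7 dB, -51.9°; ω = 18: 3.8 dB, -157.7°

At s = jω = j3:
quadratic: (j3)² + 6.8·j3 + 25 = 16 + j20.4 → |·| ≈ 25.926, ∠ ≈ 51.89°
|G| = 500 / 25.926 ≈ 19.286
Gain = 20 log₁₀(19.286) ≈ 25.70 dB
∠G = 0.00° − 51.89° = -51.89°

At s = jω = j18:
quadratic: (j18)² + 6.8·j18 + 25 = -299 + j122.4 → |·| ≈ 323.08, ∠ ≈ 157.74°
|G| = 500 / 323.08 ≈ 1.5476
Gain = 20 log₁₀(1.5476) ≈ 3.79 dB
∠G = 0.00° − 157.74° = -157.74°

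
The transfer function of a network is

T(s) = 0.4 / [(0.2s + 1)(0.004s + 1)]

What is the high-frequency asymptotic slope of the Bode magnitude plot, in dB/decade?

Each pole contributes −20 dB/decade at high frequency; each zero contributes +20 dB/decade.
Net: 0 zero(s) − 2 pole(s) → -40 dB/decade.

-40 dB/decade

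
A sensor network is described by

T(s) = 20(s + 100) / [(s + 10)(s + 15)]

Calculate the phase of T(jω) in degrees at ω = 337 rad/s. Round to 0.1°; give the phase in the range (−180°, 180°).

At s = jω = j337:
zero (s+100): 100 + j337 → |·| = √(100²+337²) = √123569 ≈ 351.52, ∠ = arctan(337/100) ≈ 73.47°
pole (s+10): 10 + j337 → |·| = √(10²+337²) = √113669 ≈ 337.15, ∠ = arctan(337/10) ≈ 88.30°
pole (s+15): 15 + j337 → |·| = √(15²+337²) = √113794 ≈ 337.33, ∠ = arctan(337/15) ≈ 87.45°
∠T = 73.47° − 175.75° = -102.28°

-102.3°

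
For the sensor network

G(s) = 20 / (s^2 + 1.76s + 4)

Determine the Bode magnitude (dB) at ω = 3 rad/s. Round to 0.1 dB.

8.8 dB

At s = jω = j3:
quadratic: (j3)² + 1.76·j3 + 4 = -5 + j5.28 → |·| ≈ 7.2718, ∠ ≈ 133.44°
|G| = 20 / 7.2718 ≈ 2.7504
Gain = 20 log₁₀(2.7504) ≈ 8.79 dB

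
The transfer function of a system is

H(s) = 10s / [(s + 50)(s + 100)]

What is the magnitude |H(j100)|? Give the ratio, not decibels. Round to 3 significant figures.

At s = jω = j100:
zero at origin: s = j100 → |·| = 100, ∠ = 90.00°
pole (s+50): 50 + j100 → |·| = √(50²+100²) = √12500 ≈ 111.8, ∠ = arctan(100/50) ≈ 63.43°
pole (s+100): 100 + j100 → |·| = √(100²+100²) = √20000 ≈ 141.42, ∠ = arctan(100/100) ≈ 45.00°
|H| = 10 · 100 / 15811 ≈ 0.063247

0.0632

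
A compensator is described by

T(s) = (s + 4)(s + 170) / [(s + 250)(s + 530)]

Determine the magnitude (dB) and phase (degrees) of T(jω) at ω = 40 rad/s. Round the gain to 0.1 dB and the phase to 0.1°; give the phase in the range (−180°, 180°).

At s = jω = j40:
zero (s+4): 4 + j40 → |·| = √(4²+40²) = √1616 ≈ 40.2, ∠ = arctan(40/4) ≈ 84.29°
zero (s+170): 170 + j40 → |·| = √(170²+40²) = √30500 ≈ 174.64, ∠ = arctan(40/170) ≈ 13.24°
pole (s+250): 250 + j40 → |·| = √(250²+40²) = √64100 ≈ 253.18, ∠ = arctan(40/250) ≈ 9.09°
pole (s+530): 530 + j40 → |·| = √(530²+40²) = √282500 ≈ 531.51, ∠ = arctan(40/530) ≈ 4.32°
|T| = 1 · 7020.5 / 1.3457e+05 ≈ 0.05217
Gain = 20 log₁₀(0.05217) ≈ -25.65 dB
∠T = 97.53° − 13.41° = 84.12°

-25.7 dB, 84.1°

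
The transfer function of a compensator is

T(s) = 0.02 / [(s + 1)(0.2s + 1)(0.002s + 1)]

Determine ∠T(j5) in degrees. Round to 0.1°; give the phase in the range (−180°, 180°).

At ω = 5 rad/s:
pole (1 + j5·1) = 1 + j5 → |·| ≈ 5.099, ∠ ≈ 78.69°
pole (1 + j5·0.2) = 1 + j1 → |·| ≈ 1.4142, ∠ ≈ 45.00°
pole (1 + j5·0.002) = 1 + j0.01 → |·| ≈ 1, ∠ ≈ 0.57°
∠T = (0°) − (78.69° + 45.00° + 0.57°) = -124.26°

-124.3°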